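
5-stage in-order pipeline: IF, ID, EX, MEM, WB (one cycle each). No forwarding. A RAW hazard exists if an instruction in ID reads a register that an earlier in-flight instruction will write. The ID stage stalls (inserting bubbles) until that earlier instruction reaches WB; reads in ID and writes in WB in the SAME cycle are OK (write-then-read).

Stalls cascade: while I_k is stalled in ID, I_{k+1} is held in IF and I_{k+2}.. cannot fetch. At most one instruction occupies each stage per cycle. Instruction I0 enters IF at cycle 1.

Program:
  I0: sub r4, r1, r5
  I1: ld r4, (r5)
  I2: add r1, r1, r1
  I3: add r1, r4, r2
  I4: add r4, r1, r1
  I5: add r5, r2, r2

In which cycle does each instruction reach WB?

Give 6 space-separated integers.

I0 sub r4 <- r1,r5: IF@1 ID@2 stall=0 (-) EX@3 MEM@4 WB@5
I1 ld r4 <- r5: IF@2 ID@3 stall=0 (-) EX@4 MEM@5 WB@6
I2 add r1 <- r1,r1: IF@3 ID@4 stall=0 (-) EX@5 MEM@6 WB@7
I3 add r1 <- r4,r2: IF@4 ID@5 stall=1 (RAW on I1.r4 (WB@6)) EX@7 MEM@8 WB@9
I4 add r4 <- r1,r1: IF@5 ID@7 stall=2 (RAW on I3.r1 (WB@9)) EX@10 MEM@11 WB@12
I5 add r5 <- r2,r2: IF@7 ID@10 stall=0 (-) EX@11 MEM@12 WB@13

Answer: 5 6 7 9 12 13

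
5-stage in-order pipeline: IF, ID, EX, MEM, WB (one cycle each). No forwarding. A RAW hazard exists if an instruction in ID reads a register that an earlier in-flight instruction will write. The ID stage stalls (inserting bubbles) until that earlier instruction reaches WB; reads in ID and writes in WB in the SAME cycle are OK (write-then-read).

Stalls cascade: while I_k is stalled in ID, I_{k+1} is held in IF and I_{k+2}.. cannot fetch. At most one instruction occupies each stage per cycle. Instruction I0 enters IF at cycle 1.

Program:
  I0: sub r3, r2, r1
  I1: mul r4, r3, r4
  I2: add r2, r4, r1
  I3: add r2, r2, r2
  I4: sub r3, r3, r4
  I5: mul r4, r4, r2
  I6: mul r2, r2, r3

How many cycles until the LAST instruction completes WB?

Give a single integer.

Answer: 18

Derivation:
I0 sub r3 <- r2,r1: IF@1 ID@2 stall=0 (-) EX@3 MEM@4 WB@5
I1 mul r4 <- r3,r4: IF@2 ID@3 stall=2 (RAW on I0.r3 (WB@5)) EX@6 MEM@7 WB@8
I2 add r2 <- r4,r1: IF@3 ID@6 stall=2 (RAW on I1.r4 (WB@8)) EX@9 MEM@10 WB@11
I3 add r2 <- r2,r2: IF@6 ID@9 stall=2 (RAW on I2.r2 (WB@11)) EX@12 MEM@13 WB@14
I4 sub r3 <- r3,r4: IF@9 ID@12 stall=0 (-) EX@13 MEM@14 WB@15
I5 mul r4 <- r4,r2: IF@12 ID@13 stall=1 (RAW on I3.r2 (WB@14)) EX@15 MEM@16 WB@17
I6 mul r2 <- r2,r3: IF@13 ID@15 stall=0 (-) EX@16 MEM@17 WB@18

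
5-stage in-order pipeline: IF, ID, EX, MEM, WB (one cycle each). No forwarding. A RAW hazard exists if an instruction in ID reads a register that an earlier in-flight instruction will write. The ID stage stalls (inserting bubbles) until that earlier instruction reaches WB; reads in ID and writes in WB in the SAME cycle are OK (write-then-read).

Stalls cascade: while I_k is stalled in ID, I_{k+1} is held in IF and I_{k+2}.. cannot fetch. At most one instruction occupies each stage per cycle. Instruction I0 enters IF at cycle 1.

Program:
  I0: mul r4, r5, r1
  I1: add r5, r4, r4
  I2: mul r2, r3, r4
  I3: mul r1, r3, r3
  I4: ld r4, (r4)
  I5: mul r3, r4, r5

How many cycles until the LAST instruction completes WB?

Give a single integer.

Answer: 14

Derivation:
I0 mul r4 <- r5,r1: IF@1 ID@2 stall=0 (-) EX@3 MEM@4 WB@5
I1 add r5 <- r4,r4: IF@2 ID@3 stall=2 (RAW on I0.r4 (WB@5)) EX@6 MEM@7 WB@8
I2 mul r2 <- r3,r4: IF@3 ID@6 stall=0 (-) EX@7 MEM@8 WB@9
I3 mul r1 <- r3,r3: IF@6 ID@7 stall=0 (-) EX@8 MEM@9 WB@10
I4 ld r4 <- r4: IF@7 ID@8 stall=0 (-) EX@9 MEM@10 WB@11
I5 mul r3 <- r4,r5: IF@8 ID@9 stall=2 (RAW on I4.r4 (WB@11)) EX@12 MEM@13 WB@14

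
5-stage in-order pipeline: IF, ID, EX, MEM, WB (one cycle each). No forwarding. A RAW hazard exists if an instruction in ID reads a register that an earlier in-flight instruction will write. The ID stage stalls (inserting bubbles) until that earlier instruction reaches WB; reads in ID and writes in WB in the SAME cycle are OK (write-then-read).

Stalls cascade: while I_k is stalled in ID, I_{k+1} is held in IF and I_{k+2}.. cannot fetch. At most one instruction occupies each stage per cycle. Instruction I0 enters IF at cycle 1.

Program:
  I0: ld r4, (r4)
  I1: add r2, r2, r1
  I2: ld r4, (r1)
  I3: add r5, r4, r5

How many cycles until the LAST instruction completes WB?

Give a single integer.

Answer: 10

Derivation:
I0 ld r4 <- r4: IF@1 ID@2 stall=0 (-) EX@3 MEM@4 WB@5
I1 add r2 <- r2,r1: IF@2 ID@3 stall=0 (-) EX@4 MEM@5 WB@6
I2 ld r4 <- r1: IF@3 ID@4 stall=0 (-) EX@5 MEM@6 WB@7
I3 add r5 <- r4,r5: IF@4 ID@5 stall=2 (RAW on I2.r4 (WB@7)) EX@8 MEM@9 WB@10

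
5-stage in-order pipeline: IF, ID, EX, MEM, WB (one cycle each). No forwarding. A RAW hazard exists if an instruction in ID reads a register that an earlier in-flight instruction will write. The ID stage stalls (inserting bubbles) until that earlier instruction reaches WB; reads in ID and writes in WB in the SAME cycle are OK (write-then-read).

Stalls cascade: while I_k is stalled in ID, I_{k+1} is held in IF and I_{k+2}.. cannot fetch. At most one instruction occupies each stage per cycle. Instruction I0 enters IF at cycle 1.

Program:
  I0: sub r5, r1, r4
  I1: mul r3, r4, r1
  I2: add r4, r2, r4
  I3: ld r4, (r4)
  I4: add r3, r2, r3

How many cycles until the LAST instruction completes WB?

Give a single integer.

Answer: 11

Derivation:
I0 sub r5 <- r1,r4: IF@1 ID@2 stall=0 (-) EX@3 MEM@4 WB@5
I1 mul r3 <- r4,r1: IF@2 ID@3 stall=0 (-) EX@4 MEM@5 WB@6
I2 add r4 <- r2,r4: IF@3 ID@4 stall=0 (-) EX@5 MEM@6 WB@7
I3 ld r4 <- r4: IF@4 ID@5 stall=2 (RAW on I2.r4 (WB@7)) EX@8 MEM@9 WB@10
I4 add r3 <- r2,r3: IF@5 ID@8 stall=0 (-) EX@9 MEM@10 WB@11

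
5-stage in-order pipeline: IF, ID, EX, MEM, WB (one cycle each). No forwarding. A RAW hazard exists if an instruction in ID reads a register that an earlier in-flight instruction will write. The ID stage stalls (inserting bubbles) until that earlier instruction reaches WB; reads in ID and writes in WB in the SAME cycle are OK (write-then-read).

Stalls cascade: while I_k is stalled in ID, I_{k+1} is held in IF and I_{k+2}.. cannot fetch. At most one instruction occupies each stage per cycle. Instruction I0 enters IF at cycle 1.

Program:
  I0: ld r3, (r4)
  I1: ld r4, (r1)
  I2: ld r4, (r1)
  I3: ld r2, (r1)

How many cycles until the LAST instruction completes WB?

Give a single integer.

I0 ld r3 <- r4: IF@1 ID@2 stall=0 (-) EX@3 MEM@4 WB@5
I1 ld r4 <- r1: IF@2 ID@3 stall=0 (-) EX@4 MEM@5 WB@6
I2 ld r4 <- r1: IF@3 ID@4 stall=0 (-) EX@5 MEM@6 WB@7
I3 ld r2 <- r1: IF@4 ID@5 stall=0 (-) EX@6 MEM@7 WB@8

Answer: 8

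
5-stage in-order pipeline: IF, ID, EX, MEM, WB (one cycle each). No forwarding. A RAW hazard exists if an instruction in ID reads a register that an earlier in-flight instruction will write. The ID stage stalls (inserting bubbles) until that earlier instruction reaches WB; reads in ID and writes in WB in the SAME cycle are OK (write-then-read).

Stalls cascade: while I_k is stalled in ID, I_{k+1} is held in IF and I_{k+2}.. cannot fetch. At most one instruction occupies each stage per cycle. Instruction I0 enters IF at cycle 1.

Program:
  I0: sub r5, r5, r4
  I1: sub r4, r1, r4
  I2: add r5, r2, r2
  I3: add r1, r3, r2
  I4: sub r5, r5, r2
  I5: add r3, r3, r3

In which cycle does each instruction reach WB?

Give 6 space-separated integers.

Answer: 5 6 7 8 10 11

Derivation:
I0 sub r5 <- r5,r4: IF@1 ID@2 stall=0 (-) EX@3 MEM@4 WB@5
I1 sub r4 <- r1,r4: IF@2 ID@3 stall=0 (-) EX@4 MEM@5 WB@6
I2 add r5 <- r2,r2: IF@3 ID@4 stall=0 (-) EX@5 MEM@6 WB@7
I3 add r1 <- r3,r2: IF@4 ID@5 stall=0 (-) EX@6 MEM@7 WB@8
I4 sub r5 <- r5,r2: IF@5 ID@6 stall=1 (RAW on I2.r5 (WB@7)) EX@8 MEM@9 WB@10
I5 add r3 <- r3,r3: IF@6 ID@8 stall=0 (-) EX@9 MEM@10 WB@11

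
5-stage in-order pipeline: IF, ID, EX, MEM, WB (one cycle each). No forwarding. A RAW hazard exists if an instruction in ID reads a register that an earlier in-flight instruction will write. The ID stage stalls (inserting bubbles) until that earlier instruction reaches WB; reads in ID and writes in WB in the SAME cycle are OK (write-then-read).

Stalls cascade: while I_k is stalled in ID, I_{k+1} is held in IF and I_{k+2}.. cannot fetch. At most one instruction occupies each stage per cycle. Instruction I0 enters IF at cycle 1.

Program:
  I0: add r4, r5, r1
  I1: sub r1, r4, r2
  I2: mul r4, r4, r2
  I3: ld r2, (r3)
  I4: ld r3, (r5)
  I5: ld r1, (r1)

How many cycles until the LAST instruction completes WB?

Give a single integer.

Answer: 12

Derivation:
I0 add r4 <- r5,r1: IF@1 ID@2 stall=0 (-) EX@3 MEM@4 WB@5
I1 sub r1 <- r4,r2: IF@2 ID@3 stall=2 (RAW on I0.r4 (WB@5)) EX@6 MEM@7 WB@8
I2 mul r4 <- r4,r2: IF@3 ID@6 stall=0 (-) EX@7 MEM@8 WB@9
I3 ld r2 <- r3: IF@6 ID@7 stall=0 (-) EX@8 MEM@9 WB@10
I4 ld r3 <- r5: IF@7 ID@8 stall=0 (-) EX@9 MEM@10 WB@11
I5 ld r1 <- r1: IF@8 ID@9 stall=0 (-) EX@10 MEM@11 WB@12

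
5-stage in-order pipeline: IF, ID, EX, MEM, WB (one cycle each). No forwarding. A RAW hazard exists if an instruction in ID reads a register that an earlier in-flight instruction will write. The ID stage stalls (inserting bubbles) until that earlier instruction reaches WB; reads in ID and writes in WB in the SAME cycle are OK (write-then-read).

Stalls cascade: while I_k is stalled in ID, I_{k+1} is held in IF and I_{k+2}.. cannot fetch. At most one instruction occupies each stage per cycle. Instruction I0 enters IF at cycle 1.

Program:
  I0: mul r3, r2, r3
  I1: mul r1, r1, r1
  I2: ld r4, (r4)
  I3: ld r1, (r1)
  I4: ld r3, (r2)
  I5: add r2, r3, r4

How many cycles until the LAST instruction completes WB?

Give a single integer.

I0 mul r3 <- r2,r3: IF@1 ID@2 stall=0 (-) EX@3 MEM@4 WB@5
I1 mul r1 <- r1,r1: IF@2 ID@3 stall=0 (-) EX@4 MEM@5 WB@6
I2 ld r4 <- r4: IF@3 ID@4 stall=0 (-) EX@5 MEM@6 WB@7
I3 ld r1 <- r1: IF@4 ID@5 stall=1 (RAW on I1.r1 (WB@6)) EX@7 MEM@8 WB@9
I4 ld r3 <- r2: IF@5 ID@7 stall=0 (-) EX@8 MEM@9 WB@10
I5 add r2 <- r3,r4: IF@7 ID@8 stall=2 (RAW on I4.r3 (WB@10)) EX@11 MEM@12 WB@13

Answer: 13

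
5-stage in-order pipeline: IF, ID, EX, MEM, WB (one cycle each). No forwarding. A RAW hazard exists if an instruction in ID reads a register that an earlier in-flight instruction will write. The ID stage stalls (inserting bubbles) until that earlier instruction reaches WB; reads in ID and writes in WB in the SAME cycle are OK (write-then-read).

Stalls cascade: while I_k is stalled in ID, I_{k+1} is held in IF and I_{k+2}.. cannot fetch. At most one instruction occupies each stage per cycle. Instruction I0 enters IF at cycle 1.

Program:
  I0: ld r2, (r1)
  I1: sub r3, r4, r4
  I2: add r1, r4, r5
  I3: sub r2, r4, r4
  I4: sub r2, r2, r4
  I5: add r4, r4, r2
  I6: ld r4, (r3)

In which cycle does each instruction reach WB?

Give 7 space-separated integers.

Answer: 5 6 7 8 11 14 15

Derivation:
I0 ld r2 <- r1: IF@1 ID@2 stall=0 (-) EX@3 MEM@4 WB@5
I1 sub r3 <- r4,r4: IF@2 ID@3 stall=0 (-) EX@4 MEM@5 WB@6
I2 add r1 <- r4,r5: IF@3 ID@4 stall=0 (-) EX@5 MEM@6 WB@7
I3 sub r2 <- r4,r4: IF@4 ID@5 stall=0 (-) EX@6 MEM@7 WB@8
I4 sub r2 <- r2,r4: IF@5 ID@6 stall=2 (RAW on I3.r2 (WB@8)) EX@9 MEM@10 WB@11
I5 add r4 <- r4,r2: IF@6 ID@9 stall=2 (RAW on I4.r2 (WB@11)) EX@12 MEM@13 WB@14
I6 ld r4 <- r3: IF@9 ID@12 stall=0 (-) EX@13 MEM@14 WB@15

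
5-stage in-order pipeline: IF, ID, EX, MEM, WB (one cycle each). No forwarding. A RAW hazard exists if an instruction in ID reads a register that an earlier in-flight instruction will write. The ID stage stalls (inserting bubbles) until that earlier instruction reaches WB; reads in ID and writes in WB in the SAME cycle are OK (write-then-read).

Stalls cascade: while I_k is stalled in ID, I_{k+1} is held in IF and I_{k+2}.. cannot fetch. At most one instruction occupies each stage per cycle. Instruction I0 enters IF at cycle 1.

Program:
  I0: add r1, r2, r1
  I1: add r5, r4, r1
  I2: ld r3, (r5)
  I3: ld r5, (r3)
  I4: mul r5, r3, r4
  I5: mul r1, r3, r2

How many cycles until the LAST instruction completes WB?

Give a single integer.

I0 add r1 <- r2,r1: IF@1 ID@2 stall=0 (-) EX@3 MEM@4 WB@5
I1 add r5 <- r4,r1: IF@2 ID@3 stall=2 (RAW on I0.r1 (WB@5)) EX@6 MEM@7 WB@8
I2 ld r3 <- r5: IF@3 ID@6 stall=2 (RAW on I1.r5 (WB@8)) EX@9 MEM@10 WB@11
I3 ld r5 <- r3: IF@6 ID@9 stall=2 (RAW on I2.r3 (WB@11)) EX@12 MEM@13 WB@14
I4 mul r5 <- r3,r4: IF@9 ID@12 stall=0 (-) EX@13 MEM@14 WB@15
I5 mul r1 <- r3,r2: IF@12 ID@13 stall=0 (-) EX@14 MEM@15 WB@16

Answer: 16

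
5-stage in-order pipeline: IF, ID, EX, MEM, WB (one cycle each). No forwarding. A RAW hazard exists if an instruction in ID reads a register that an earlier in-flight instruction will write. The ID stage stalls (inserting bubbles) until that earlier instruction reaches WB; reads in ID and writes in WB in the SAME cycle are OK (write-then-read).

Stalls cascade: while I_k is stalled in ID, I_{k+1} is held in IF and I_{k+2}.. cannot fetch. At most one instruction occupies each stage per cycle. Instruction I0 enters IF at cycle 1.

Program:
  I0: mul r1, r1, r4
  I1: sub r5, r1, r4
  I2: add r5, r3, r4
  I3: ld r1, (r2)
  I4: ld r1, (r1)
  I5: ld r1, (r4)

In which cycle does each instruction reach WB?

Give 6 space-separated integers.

I0 mul r1 <- r1,r4: IF@1 ID@2 stall=0 (-) EX@3 MEM@4 WB@5
I1 sub r5 <- r1,r4: IF@2 ID@3 stall=2 (RAW on I0.r1 (WB@5)) EX@6 MEM@7 WB@8
I2 add r5 <- r3,r4: IF@3 ID@6 stall=0 (-) EX@7 MEM@8 WB@9
I3 ld r1 <- r2: IF@6 ID@7 stall=0 (-) EX@8 MEM@9 WB@10
I4 ld r1 <- r1: IF@7 ID@8 stall=2 (RAW on I3.r1 (WB@10)) EX@11 MEM@12 WB@13
I5 ld r1 <- r4: IF@8 ID@11 stall=0 (-) EX@12 MEM@13 WB@14

Answer: 5 8 9 10 13 14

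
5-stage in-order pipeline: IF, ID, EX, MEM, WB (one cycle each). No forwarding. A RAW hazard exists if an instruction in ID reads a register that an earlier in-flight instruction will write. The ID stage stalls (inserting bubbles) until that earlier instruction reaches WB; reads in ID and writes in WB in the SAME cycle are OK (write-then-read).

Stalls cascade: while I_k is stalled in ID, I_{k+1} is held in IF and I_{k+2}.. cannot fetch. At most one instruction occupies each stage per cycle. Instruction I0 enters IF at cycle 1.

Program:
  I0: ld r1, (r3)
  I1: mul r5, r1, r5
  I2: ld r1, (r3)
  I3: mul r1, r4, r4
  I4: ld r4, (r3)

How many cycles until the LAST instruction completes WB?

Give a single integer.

I0 ld r1 <- r3: IF@1 ID@2 stall=0 (-) EX@3 MEM@4 WB@5
I1 mul r5 <- r1,r5: IF@2 ID@3 stall=2 (RAW on I0.r1 (WB@5)) EX@6 MEM@7 WB@8
I2 ld r1 <- r3: IF@3 ID@6 stall=0 (-) EX@7 MEM@8 WB@9
I3 mul r1 <- r4,r4: IF@6 ID@7 stall=0 (-) EX@8 MEM@9 WB@10
I4 ld r4 <- r3: IF@7 ID@8 stall=0 (-) EX@9 MEM@10 WB@11

Answer: 11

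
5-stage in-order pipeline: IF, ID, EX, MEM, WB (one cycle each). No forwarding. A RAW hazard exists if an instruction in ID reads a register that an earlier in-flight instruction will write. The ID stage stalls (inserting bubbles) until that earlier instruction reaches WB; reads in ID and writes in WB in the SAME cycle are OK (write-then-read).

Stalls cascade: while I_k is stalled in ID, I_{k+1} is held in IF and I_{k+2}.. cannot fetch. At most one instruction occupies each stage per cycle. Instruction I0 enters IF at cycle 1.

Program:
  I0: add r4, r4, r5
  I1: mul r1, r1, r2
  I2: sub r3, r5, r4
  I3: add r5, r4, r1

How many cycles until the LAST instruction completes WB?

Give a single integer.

I0 add r4 <- r4,r5: IF@1 ID@2 stall=0 (-) EX@3 MEM@4 WB@5
I1 mul r1 <- r1,r2: IF@2 ID@3 stall=0 (-) EX@4 MEM@5 WB@6
I2 sub r3 <- r5,r4: IF@3 ID@4 stall=1 (RAW on I0.r4 (WB@5)) EX@6 MEM@7 WB@8
I3 add r5 <- r4,r1: IF@4 ID@6 stall=0 (-) EX@7 MEM@8 WB@9

Answer: 9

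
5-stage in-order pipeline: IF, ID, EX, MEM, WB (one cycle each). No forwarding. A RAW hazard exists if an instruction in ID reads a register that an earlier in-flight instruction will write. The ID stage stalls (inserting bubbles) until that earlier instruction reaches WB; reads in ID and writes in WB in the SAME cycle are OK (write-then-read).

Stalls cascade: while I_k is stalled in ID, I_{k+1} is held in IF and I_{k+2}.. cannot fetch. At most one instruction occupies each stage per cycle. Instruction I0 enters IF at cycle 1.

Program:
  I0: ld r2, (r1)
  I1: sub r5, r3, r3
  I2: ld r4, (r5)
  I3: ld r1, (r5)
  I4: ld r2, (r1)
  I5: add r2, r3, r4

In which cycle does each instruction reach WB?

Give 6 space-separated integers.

I0 ld r2 <- r1: IF@1 ID@2 stall=0 (-) EX@3 MEM@4 WB@5
I1 sub r5 <- r3,r3: IF@2 ID@3 stall=0 (-) EX@4 MEM@5 WB@6
I2 ld r4 <- r5: IF@3 ID@4 stall=2 (RAW on I1.r5 (WB@6)) EX@7 MEM@8 WB@9
I3 ld r1 <- r5: IF@4 ID@7 stall=0 (-) EX@8 MEM@9 WB@10
I4 ld r2 <- r1: IF@7 ID@8 stall=2 (RAW on I3.r1 (WB@10)) EX@11 MEM@12 WB@13
I5 add r2 <- r3,r4: IF@8 ID@11 stall=0 (-) EX@12 MEM@13 WB@14

Answer: 5 6 9 10 13 14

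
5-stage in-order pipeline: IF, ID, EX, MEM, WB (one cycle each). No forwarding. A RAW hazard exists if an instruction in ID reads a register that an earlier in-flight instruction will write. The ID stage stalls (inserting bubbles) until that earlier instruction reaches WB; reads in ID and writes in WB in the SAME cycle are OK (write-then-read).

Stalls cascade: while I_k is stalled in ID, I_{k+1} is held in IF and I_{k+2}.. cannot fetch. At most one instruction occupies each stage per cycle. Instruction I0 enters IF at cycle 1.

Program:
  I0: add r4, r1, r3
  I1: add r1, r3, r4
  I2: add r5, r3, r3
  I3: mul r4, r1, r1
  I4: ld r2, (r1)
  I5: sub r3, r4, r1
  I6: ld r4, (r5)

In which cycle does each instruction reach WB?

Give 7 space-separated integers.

Answer: 5 8 9 11 12 14 15

Derivation:
I0 add r4 <- r1,r3: IF@1 ID@2 stall=0 (-) EX@3 MEM@4 WB@5
I1 add r1 <- r3,r4: IF@2 ID@3 stall=2 (RAW on I0.r4 (WB@5)) EX@6 MEM@7 WB@8
I2 add r5 <- r3,r3: IF@3 ID@6 stall=0 (-) EX@7 MEM@8 WB@9
I3 mul r4 <- r1,r1: IF@6 ID@7 stall=1 (RAW on I1.r1 (WB@8)) EX@9 MEM@10 WB@11
I4 ld r2 <- r1: IF@7 ID@9 stall=0 (-) EX@10 MEM@11 WB@12
I5 sub r3 <- r4,r1: IF@9 ID@10 stall=1 (RAW on I3.r4 (WB@11)) EX@12 MEM@13 WB@14
I6 ld r4 <- r5: IF@10 ID@12 stall=0 (-) EX@13 MEM@14 WB@15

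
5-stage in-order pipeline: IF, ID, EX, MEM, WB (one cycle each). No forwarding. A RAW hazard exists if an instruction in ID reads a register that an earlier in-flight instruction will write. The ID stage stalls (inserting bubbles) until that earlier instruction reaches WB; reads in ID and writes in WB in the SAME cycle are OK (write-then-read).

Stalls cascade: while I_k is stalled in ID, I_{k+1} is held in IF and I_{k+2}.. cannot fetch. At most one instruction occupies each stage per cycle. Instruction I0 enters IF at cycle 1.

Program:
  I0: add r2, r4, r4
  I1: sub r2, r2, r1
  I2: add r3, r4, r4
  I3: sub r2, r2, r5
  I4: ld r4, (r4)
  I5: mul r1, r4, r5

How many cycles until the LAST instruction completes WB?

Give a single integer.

I0 add r2 <- r4,r4: IF@1 ID@2 stall=0 (-) EX@3 MEM@4 WB@5
I1 sub r2 <- r2,r1: IF@2 ID@3 stall=2 (RAW on I0.r2 (WB@5)) EX@6 MEM@7 WB@8
I2 add r3 <- r4,r4: IF@3 ID@6 stall=0 (-) EX@7 MEM@8 WB@9
I3 sub r2 <- r2,r5: IF@6 ID@7 stall=1 (RAW on I1.r2 (WB@8)) EX@9 MEM@10 WB@11
I4 ld r4 <- r4: IF@7 ID@9 stall=0 (-) EX@10 MEM@11 WB@12
I5 mul r1 <- r4,r5: IF@9 ID@10 stall=2 (RAW on I4.r4 (WB@12)) EX@13 MEM@14 WB@15

Answer: 15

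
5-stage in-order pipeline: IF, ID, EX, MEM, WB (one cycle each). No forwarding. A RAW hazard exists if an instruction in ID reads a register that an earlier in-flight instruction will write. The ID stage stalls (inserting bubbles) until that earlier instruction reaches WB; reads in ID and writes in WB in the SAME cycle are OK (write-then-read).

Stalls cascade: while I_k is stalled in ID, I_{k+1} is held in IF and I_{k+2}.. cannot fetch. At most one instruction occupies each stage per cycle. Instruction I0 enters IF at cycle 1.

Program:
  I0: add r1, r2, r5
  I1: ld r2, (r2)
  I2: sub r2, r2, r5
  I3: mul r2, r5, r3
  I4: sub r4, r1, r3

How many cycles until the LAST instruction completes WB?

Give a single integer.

I0 add r1 <- r2,r5: IF@1 ID@2 stall=0 (-) EX@3 MEM@4 WB@5
I1 ld r2 <- r2: IF@2 ID@3 stall=0 (-) EX@4 MEM@5 WB@6
I2 sub r2 <- r2,r5: IF@3 ID@4 stall=2 (RAW on I1.r2 (WB@6)) EX@7 MEM@8 WB@9
I3 mul r2 <- r5,r3: IF@4 ID@7 stall=0 (-) EX@8 MEM@9 WB@10
I4 sub r4 <- r1,r3: IF@7 ID@8 stall=0 (-) EX@9 MEM@10 WB@11

Answer: 11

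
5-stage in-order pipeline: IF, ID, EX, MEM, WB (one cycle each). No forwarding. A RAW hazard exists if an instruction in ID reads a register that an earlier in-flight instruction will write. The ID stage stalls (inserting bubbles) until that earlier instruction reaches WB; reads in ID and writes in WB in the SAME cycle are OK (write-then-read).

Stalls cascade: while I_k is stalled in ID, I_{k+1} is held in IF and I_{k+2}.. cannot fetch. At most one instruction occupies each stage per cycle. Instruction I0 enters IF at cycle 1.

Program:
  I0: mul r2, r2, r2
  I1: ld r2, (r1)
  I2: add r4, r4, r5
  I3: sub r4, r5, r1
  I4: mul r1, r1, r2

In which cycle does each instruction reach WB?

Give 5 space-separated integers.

I0 mul r2 <- r2,r2: IF@1 ID@2 stall=0 (-) EX@3 MEM@4 WB@5
I1 ld r2 <- r1: IF@2 ID@3 stall=0 (-) EX@4 MEM@5 WB@6
I2 add r4 <- r4,r5: IF@3 ID@4 stall=0 (-) EX@5 MEM@6 WB@7
I3 sub r4 <- r5,r1: IF@4 ID@5 stall=0 (-) EX@6 MEM@7 WB@8
I4 mul r1 <- r1,r2: IF@5 ID@6 stall=0 (-) EX@7 MEM@8 WB@9

Answer: 5 6 7 8 9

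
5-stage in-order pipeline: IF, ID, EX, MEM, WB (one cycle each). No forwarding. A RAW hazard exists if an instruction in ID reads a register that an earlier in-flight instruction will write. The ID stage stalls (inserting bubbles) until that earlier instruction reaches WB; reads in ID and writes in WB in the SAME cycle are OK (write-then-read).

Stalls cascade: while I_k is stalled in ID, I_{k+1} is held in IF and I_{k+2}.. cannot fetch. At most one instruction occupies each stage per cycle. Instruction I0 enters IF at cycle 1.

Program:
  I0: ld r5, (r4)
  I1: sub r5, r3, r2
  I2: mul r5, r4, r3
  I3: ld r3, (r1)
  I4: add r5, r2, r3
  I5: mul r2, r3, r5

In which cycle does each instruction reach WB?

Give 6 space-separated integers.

I0 ld r5 <- r4: IF@1 ID@2 stall=0 (-) EX@3 MEM@4 WB@5
I1 sub r5 <- r3,r2: IF@2 ID@3 stall=0 (-) EX@4 MEM@5 WB@6
I2 mul r5 <- r4,r3: IF@3 ID@4 stall=0 (-) EX@5 MEM@6 WB@7
I3 ld r3 <- r1: IF@4 ID@5 stall=0 (-) EX@6 MEM@7 WB@8
I4 add r5 <- r2,r3: IF@5 ID@6 stall=2 (RAW on I3.r3 (WB@8)) EX@9 MEM@10 WB@11
I5 mul r2 <- r3,r5: IF@6 ID@9 stall=2 (RAW on I4.r5 (WB@11)) EX@12 MEM@13 WB@14

Answer: 5 6 7 8 11 14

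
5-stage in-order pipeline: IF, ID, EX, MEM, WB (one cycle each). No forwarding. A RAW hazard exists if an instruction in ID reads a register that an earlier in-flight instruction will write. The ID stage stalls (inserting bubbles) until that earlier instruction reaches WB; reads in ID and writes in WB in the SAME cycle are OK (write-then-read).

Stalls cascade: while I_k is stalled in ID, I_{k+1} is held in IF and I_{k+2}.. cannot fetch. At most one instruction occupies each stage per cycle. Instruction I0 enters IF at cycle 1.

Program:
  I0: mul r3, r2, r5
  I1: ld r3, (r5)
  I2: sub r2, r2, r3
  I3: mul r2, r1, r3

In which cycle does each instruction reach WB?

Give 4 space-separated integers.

I0 mul r3 <- r2,r5: IF@1 ID@2 stall=0 (-) EX@3 MEM@4 WB@5
I1 ld r3 <- r5: IF@2 ID@3 stall=0 (-) EX@4 MEM@5 WB@6
I2 sub r2 <- r2,r3: IF@3 ID@4 stall=2 (RAW on I1.r3 (WB@6)) EX@7 MEM@8 WB@9
I3 mul r2 <- r1,r3: IF@4 ID@7 stall=0 (-) EX@8 MEM@9 WB@10

Answer: 5 6 9 10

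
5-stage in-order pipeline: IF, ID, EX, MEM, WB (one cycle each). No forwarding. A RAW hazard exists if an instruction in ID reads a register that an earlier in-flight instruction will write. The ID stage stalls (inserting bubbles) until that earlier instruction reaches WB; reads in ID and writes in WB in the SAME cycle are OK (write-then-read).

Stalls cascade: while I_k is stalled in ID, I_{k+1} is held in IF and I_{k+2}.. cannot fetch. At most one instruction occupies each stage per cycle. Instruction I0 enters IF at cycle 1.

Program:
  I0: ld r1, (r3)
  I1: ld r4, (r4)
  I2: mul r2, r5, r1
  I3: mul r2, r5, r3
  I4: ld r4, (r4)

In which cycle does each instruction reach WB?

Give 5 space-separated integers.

I0 ld r1 <- r3: IF@1 ID@2 stall=0 (-) EX@3 MEM@4 WB@5
I1 ld r4 <- r4: IF@2 ID@3 stall=0 (-) EX@4 MEM@5 WB@6
I2 mul r2 <- r5,r1: IF@3 ID@4 stall=1 (RAW on I0.r1 (WB@5)) EX@6 MEM@7 WB@8
I3 mul r2 <- r5,r3: IF@4 ID@6 stall=0 (-) EX@7 MEM@8 WB@9
I4 ld r4 <- r4: IF@6 ID@7 stall=0 (-) EX@8 MEM@9 WB@10

Answer: 5 6 8 9 10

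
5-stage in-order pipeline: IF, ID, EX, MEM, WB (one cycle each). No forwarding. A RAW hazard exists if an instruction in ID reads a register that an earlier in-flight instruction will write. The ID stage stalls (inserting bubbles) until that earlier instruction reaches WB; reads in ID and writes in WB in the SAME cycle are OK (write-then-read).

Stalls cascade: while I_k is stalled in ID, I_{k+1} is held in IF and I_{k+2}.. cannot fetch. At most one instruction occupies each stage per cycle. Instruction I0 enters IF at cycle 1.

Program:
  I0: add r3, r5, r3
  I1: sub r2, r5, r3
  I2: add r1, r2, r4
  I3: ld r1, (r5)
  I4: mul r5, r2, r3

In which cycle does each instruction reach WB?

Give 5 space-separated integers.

Answer: 5 8 11 12 13

Derivation:
I0 add r3 <- r5,r3: IF@1 ID@2 stall=0 (-) EX@3 MEM@4 WB@5
I1 sub r2 <- r5,r3: IF@2 ID@3 stall=2 (RAW on I0.r3 (WB@5)) EX@6 MEM@7 WB@8
I2 add r1 <- r2,r4: IF@3 ID@6 stall=2 (RAW on I1.r2 (WB@8)) EX@9 MEM@10 WB@11
I3 ld r1 <- r5: IF@6 ID@9 stall=0 (-) EX@10 MEM@11 WB@12
I4 mul r5 <- r2,r3: IF@9 ID@10 stall=0 (-) EX@11 MEM@12 WB@13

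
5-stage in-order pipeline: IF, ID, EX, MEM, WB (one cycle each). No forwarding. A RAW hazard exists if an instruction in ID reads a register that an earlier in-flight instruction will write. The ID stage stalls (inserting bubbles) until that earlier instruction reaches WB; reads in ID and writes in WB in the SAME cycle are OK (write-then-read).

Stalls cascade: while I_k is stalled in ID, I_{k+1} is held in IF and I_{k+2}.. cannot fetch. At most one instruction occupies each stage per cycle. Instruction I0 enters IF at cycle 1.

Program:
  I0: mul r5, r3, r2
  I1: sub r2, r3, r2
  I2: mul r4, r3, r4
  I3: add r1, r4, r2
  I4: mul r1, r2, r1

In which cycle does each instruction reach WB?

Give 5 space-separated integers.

I0 mul r5 <- r3,r2: IF@1 ID@2 stall=0 (-) EX@3 MEM@4 WB@5
I1 sub r2 <- r3,r2: IF@2 ID@3 stall=0 (-) EX@4 MEM@5 WB@6
I2 mul r4 <- r3,r4: IF@3 ID@4 stall=0 (-) EX@5 MEM@6 WB@7
I3 add r1 <- r4,r2: IF@4 ID@5 stall=2 (RAW on I2.r4 (WB@7)) EX@8 MEM@9 WB@10
I4 mul r1 <- r2,r1: IF@5 ID@8 stall=2 (RAW on I3.r1 (WB@10)) EX@11 MEM@12 WB@13

Answer: 5 6 7 10 13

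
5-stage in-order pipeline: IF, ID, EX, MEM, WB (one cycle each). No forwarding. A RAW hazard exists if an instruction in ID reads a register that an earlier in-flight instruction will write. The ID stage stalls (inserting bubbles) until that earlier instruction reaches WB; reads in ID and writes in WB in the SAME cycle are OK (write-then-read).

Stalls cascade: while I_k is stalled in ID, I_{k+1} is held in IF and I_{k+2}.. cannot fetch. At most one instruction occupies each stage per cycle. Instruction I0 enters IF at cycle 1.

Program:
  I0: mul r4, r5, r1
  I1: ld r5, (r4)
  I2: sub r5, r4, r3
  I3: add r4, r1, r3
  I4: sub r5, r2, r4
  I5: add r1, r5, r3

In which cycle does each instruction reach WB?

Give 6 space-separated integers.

I0 mul r4 <- r5,r1: IF@1 ID@2 stall=0 (-) EX@3 MEM@4 WB@5
I1 ld r5 <- r4: IF@2 ID@3 stall=2 (RAW on I0.r4 (WB@5)) EX@6 MEM@7 WB@8
I2 sub r5 <- r4,r3: IF@3 ID@6 stall=0 (-) EX@7 MEM@8 WB@9
I3 add r4 <- r1,r3: IF@6 ID@7 stall=0 (-) EX@8 MEM@9 WB@10
I4 sub r5 <- r2,r4: IF@7 ID@8 stall=2 (RAW on I3.r4 (WB@10)) EX@11 MEM@12 WB@13
I5 add r1 <- r5,r3: IF@8 ID@11 stall=2 (RAW on I4.r5 (WB@13)) EX@14 MEM@15 WB@16

Answer: 5 8 9 10 13 16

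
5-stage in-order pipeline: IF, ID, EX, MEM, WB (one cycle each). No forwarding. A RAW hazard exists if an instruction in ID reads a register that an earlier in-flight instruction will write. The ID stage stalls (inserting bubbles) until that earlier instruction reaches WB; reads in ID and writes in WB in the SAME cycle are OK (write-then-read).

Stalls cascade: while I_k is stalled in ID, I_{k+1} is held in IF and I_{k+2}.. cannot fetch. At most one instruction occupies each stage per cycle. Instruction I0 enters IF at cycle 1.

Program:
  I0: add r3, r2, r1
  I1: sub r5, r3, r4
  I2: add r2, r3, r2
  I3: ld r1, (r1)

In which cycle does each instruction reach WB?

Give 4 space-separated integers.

Answer: 5 8 9 10

Derivation:
I0 add r3 <- r2,r1: IF@1 ID@2 stall=0 (-) EX@3 MEM@4 WB@5
I1 sub r5 <- r3,r4: IF@2 ID@3 stall=2 (RAW on I0.r3 (WB@5)) EX@6 MEM@7 WB@8
I2 add r2 <- r3,r2: IF@3 ID@6 stall=0 (-) EX@7 MEM@8 WB@9
I3 ld r1 <- r1: IF@6 ID@7 stall=0 (-) EX@8 MEM@9 WB@10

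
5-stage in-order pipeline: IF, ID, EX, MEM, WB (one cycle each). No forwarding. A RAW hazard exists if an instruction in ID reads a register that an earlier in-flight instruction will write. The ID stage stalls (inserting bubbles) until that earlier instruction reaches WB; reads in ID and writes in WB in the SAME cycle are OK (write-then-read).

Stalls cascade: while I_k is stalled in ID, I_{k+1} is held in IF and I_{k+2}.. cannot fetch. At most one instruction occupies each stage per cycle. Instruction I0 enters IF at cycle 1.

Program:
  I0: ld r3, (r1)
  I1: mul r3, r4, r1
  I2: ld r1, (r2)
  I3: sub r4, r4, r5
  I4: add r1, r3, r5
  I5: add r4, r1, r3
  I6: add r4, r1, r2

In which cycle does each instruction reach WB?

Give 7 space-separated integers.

Answer: 5 6 7 8 9 12 13

Derivation:
I0 ld r3 <- r1: IF@1 ID@2 stall=0 (-) EX@3 MEM@4 WB@5
I1 mul r3 <- r4,r1: IF@2 ID@3 stall=0 (-) EX@4 MEM@5 WB@6
I2 ld r1 <- r2: IF@3 ID@4 stall=0 (-) EX@5 MEM@6 WB@7
I3 sub r4 <- r4,r5: IF@4 ID@5 stall=0 (-) EX@6 MEM@7 WB@8
I4 add r1 <- r3,r5: IF@5 ID@6 stall=0 (-) EX@7 MEM@8 WB@9
I5 add r4 <- r1,r3: IF@6 ID@7 stall=2 (RAW on I4.r1 (WB@9)) EX@10 MEM@11 WB@12
I6 add r4 <- r1,r2: IF@7 ID@10 stall=0 (-) EX@11 MEM@12 WB@13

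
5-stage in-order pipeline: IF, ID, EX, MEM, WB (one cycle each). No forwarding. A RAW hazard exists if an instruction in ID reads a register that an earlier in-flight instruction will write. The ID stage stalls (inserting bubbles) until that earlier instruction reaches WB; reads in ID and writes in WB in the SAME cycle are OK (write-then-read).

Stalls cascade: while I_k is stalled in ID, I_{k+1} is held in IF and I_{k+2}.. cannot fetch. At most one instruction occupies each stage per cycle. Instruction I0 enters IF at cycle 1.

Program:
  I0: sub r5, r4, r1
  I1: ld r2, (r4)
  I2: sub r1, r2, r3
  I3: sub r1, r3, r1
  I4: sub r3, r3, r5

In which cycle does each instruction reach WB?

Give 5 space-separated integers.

Answer: 5 6 9 12 13

Derivation:
I0 sub r5 <- r4,r1: IF@1 ID@2 stall=0 (-) EX@3 MEM@4 WB@5
I1 ld r2 <- r4: IF@2 ID@3 stall=0 (-) EX@4 MEM@5 WB@6
I2 sub r1 <- r2,r3: IF@3 ID@4 stall=2 (RAW on I1.r2 (WB@6)) EX@7 MEM@8 WB@9
I3 sub r1 <- r3,r1: IF@4 ID@7 stall=2 (RAW on I2.r1 (WB@9)) EX@10 MEM@11 WB@12
I4 sub r3 <- r3,r5: IF@7 ID@10 stall=0 (-) EX@11 MEM@12 WB@13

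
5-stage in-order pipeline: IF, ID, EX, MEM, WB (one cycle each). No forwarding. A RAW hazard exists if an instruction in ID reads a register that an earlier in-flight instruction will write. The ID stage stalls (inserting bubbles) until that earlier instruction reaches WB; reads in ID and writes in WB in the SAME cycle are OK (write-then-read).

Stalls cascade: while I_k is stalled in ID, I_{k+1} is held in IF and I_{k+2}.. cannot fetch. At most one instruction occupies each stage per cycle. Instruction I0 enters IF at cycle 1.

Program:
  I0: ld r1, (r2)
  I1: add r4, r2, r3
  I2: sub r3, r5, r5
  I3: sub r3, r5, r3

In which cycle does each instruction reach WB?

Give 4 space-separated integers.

I0 ld r1 <- r2: IF@1 ID@2 stall=0 (-) EX@3 MEM@4 WB@5
I1 add r4 <- r2,r3: IF@2 ID@3 stall=0 (-) EX@4 MEM@5 WB@6
I2 sub r3 <- r5,r5: IF@3 ID@4 stall=0 (-) EX@5 MEM@6 WB@7
I3 sub r3 <- r5,r3: IF@4 ID@5 stall=2 (RAW on I2.r3 (WB@7)) EX@8 MEM@9 WB@10

Answer: 5 6 7 10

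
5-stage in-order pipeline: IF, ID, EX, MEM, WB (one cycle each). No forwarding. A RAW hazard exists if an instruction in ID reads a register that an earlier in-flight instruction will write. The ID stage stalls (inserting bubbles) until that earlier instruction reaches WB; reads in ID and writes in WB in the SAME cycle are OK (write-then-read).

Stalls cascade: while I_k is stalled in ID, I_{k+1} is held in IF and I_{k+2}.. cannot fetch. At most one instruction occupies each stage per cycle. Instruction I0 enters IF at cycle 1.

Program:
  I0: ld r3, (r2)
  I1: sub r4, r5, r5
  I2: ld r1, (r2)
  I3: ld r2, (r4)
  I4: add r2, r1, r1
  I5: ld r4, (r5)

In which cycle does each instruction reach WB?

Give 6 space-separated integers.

Answer: 5 6 7 9 10 11

Derivation:
I0 ld r3 <- r2: IF@1 ID@2 stall=0 (-) EX@3 MEM@4 WB@5
I1 sub r4 <- r5,r5: IF@2 ID@3 stall=0 (-) EX@4 MEM@5 WB@6
I2 ld r1 <- r2: IF@3 ID@4 stall=0 (-) EX@5 MEM@6 WB@7
I3 ld r2 <- r4: IF@4 ID@5 stall=1 (RAW on I1.r4 (WB@6)) EX@7 MEM@8 WB@9
I4 add r2 <- r1,r1: IF@5 ID@7 stall=0 (-) EX@8 MEM@9 WB@10
I5 ld r4 <- r5: IF@7 ID@8 stall=0 (-) EX@9 MEM@10 WB@11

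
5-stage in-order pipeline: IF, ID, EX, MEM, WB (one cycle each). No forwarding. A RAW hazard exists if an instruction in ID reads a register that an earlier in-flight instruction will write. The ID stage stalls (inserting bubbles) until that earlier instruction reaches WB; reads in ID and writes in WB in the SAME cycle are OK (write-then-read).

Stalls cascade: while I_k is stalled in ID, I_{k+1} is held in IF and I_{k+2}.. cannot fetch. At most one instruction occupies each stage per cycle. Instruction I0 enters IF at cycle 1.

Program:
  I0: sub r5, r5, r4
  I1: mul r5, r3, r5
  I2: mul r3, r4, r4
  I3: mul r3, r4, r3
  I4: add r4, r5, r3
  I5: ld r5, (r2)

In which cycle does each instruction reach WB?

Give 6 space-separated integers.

Answer: 5 8 9 12 15 16

Derivation:
I0 sub r5 <- r5,r4: IF@1 ID@2 stall=0 (-) EX@3 MEM@4 WB@5
I1 mul r5 <- r3,r5: IF@2 ID@3 stall=2 (RAW on I0.r5 (WB@5)) EX@6 MEM@7 WB@8
I2 mul r3 <- r4,r4: IF@3 ID@6 stall=0 (-) EX@7 MEM@8 WB@9
I3 mul r3 <- r4,r3: IF@6 ID@7 stall=2 (RAW on I2.r3 (WB@9)) EX@10 MEM@11 WB@12
I4 add r4 <- r5,r3: IF@7 ID@10 stall=2 (RAW on I3.r3 (WB@12)) EX@13 MEM@14 WB@15
I5 ld r5 <- r2: IF@10 ID@13 stall=0 (-) EX@14 MEM@15 WB@16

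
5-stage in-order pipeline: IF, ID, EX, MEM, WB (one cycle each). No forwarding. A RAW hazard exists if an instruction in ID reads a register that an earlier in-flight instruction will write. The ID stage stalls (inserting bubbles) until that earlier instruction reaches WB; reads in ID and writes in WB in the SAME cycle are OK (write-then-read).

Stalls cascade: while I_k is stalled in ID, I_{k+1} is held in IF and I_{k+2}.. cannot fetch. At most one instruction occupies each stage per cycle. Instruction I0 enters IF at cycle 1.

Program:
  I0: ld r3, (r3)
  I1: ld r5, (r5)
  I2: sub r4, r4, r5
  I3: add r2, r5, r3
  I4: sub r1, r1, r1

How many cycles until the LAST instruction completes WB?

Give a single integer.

Answer: 11

Derivation:
I0 ld r3 <- r3: IF@1 ID@2 stall=0 (-) EX@3 MEM@4 WB@5
I1 ld r5 <- r5: IF@2 ID@3 stall=0 (-) EX@4 MEM@5 WB@6
I2 sub r4 <- r4,r5: IF@3 ID@4 stall=2 (RAW on I1.r5 (WB@6)) EX@7 MEM@8 WB@9
I3 add r2 <- r5,r3: IF@4 ID@7 stall=0 (-) EX@8 MEM@9 WB@10
I4 sub r1 <- r1,r1: IF@7 ID@8 stall=0 (-) EX@9 MEM@10 WB@11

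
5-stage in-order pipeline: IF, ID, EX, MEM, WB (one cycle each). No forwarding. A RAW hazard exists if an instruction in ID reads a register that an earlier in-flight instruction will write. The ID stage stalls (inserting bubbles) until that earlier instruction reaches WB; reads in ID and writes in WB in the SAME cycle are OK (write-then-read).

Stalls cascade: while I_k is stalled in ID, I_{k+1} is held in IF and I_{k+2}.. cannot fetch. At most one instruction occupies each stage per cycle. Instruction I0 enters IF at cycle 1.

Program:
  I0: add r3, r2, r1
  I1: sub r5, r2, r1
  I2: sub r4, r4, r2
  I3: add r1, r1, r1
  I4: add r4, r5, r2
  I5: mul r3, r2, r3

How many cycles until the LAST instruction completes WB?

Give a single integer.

Answer: 10

Derivation:
I0 add r3 <- r2,r1: IF@1 ID@2 stall=0 (-) EX@3 MEM@4 WB@5
I1 sub r5 <- r2,r1: IF@2 ID@3 stall=0 (-) EX@4 MEM@5 WB@6
I2 sub r4 <- r4,r2: IF@3 ID@4 stall=0 (-) EX@5 MEM@6 WB@7
I3 add r1 <- r1,r1: IF@4 ID@5 stall=0 (-) EX@6 MEM@7 WB@8
I4 add r4 <- r5,r2: IF@5 ID@6 stall=0 (-) EX@7 MEM@8 WB@9
I5 mul r3 <- r2,r3: IF@6 ID@7 stall=0 (-) EX@8 MEM@9 WB@10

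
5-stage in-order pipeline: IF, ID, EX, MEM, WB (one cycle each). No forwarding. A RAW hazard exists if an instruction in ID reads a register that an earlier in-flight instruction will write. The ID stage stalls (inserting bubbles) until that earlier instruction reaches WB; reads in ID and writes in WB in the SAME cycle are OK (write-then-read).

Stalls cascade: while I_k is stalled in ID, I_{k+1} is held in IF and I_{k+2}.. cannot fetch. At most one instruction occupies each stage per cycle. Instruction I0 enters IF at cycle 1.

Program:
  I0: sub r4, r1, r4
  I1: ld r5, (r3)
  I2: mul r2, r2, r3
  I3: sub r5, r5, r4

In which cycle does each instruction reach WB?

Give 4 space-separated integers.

I0 sub r4 <- r1,r4: IF@1 ID@2 stall=0 (-) EX@3 MEM@4 WB@5
I1 ld r5 <- r3: IF@2 ID@3 stall=0 (-) EX@4 MEM@5 WB@6
I2 mul r2 <- r2,r3: IF@3 ID@4 stall=0 (-) EX@5 MEM@6 WB@7
I3 sub r5 <- r5,r4: IF@4 ID@5 stall=1 (RAW on I1.r5 (WB@6)) EX@7 MEM@8 WB@9

Answer: 5 6 7 9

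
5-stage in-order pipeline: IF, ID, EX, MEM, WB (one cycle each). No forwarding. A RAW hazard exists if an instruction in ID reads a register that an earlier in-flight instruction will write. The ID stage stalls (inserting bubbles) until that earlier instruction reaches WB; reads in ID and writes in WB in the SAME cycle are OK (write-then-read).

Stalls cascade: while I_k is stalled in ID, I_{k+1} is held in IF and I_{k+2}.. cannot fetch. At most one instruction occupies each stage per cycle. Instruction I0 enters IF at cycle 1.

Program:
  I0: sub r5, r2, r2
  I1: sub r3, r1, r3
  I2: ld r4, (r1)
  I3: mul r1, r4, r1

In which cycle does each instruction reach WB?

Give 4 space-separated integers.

Answer: 5 6 7 10

Derivation:
I0 sub r5 <- r2,r2: IF@1 ID@2 stall=0 (-) EX@3 MEM@4 WB@5
I1 sub r3 <- r1,r3: IF@2 ID@3 stall=0 (-) EX@4 MEM@5 WB@6
I2 ld r4 <- r1: IF@3 ID@4 stall=0 (-) EX@5 MEM@6 WB@7
I3 mul r1 <- r4,r1: IF@4 ID@5 stall=2 (RAW on I2.r4 (WB@7)) EX@8 MEM@9 WB@10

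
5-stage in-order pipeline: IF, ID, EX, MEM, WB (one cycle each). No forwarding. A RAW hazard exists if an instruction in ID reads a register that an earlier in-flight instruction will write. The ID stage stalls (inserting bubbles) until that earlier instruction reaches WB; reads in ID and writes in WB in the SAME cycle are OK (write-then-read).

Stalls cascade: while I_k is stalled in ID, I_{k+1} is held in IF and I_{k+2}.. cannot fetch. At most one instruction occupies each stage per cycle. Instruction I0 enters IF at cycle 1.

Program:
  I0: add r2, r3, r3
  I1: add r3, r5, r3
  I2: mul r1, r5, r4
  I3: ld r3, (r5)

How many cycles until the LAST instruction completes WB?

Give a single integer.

I0 add r2 <- r3,r3: IF@1 ID@2 stall=0 (-) EX@3 MEM@4 WB@5
I1 add r3 <- r5,r3: IF@2 ID@3 stall=0 (-) EX@4 MEM@5 WB@6
I2 mul r1 <- r5,r4: IF@3 ID@4 stall=0 (-) EX@5 MEM@6 WB@7
I3 ld r3 <- r5: IF@4 ID@5 stall=0 (-) EX@6 MEM@7 WB@8

Answer: 8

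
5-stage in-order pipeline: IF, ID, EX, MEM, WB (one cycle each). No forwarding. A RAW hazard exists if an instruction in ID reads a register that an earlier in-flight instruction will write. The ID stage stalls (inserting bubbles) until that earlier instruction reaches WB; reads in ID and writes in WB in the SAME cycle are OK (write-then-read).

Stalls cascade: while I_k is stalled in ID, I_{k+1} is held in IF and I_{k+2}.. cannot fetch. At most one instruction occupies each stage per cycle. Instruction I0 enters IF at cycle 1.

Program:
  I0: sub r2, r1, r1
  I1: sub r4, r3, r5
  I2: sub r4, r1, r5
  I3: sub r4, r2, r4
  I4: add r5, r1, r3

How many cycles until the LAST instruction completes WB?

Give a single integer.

Answer: 11

Derivation:
I0 sub r2 <- r1,r1: IF@1 ID@2 stall=0 (-) EX@3 MEM@4 WB@5
I1 sub r4 <- r3,r5: IF@2 ID@3 stall=0 (-) EX@4 MEM@5 WB@6
I2 sub r4 <- r1,r5: IF@3 ID@4 stall=0 (-) EX@5 MEM@6 WB@7
I3 sub r4 <- r2,r4: IF@4 ID@5 stall=2 (RAW on I2.r4 (WB@7)) EX@8 MEM@9 WB@10
I4 add r5 <- r1,r3: IF@5 ID@8 stall=0 (-) EX@9 MEM@10 WB@11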